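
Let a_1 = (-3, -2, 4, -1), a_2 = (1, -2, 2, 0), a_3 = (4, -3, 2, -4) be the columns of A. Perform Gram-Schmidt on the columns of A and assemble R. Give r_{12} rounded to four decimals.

e_1 = a_1/‖a_1‖ = (-3, -2, 4, -1)/5.4772 = (-0.5477, -0.3651, 0.7303, -0.1826).
r_{12} = e_1·a_2 = 1.6432.

r_{12} = 1.6432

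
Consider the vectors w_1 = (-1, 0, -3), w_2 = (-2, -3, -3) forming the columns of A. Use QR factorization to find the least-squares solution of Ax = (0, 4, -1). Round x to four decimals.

q_1 = w_1/‖w_1‖ = (-1, 0, -3)/3.1623 = (-0.3162, 0.0000, -0.9487).
r_{12} = q_1·w_2 = 3.4785.
u_2 = w_2 − 3.4785·q_1 = (-0.9000, -3.0000, 0.3000).
‖u_2‖ = 3.1464, so q_2 = (-0.2860, -0.9535, 0.0953).
Qᵀb = (0.9487, -3.9092).
Back-substitute: x_2 = -3.9092/3.1464 = -1.2424.
x_1 = (0.9487 − 3.4785·(-1.2424))/3.1623 = 1.6667.

x = (1.6667, -1.2424)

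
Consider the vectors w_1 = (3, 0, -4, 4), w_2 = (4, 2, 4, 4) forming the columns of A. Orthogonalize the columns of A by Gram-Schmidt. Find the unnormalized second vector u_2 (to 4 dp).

w_1 = (3, 0, -4, 4); ‖w_1‖ = 6.4031, so e_1 = (0.4685, 0.0000, -0.6247, 0.6247).
e_1·w_2 = 0.4685·4 + 0.0000·2 + (-0.6247)·4 + 0.6247·4 = 1.8741.
u_2 = w_2 − 1.8741·e_1 = (3.1220, 2.0000, 5.1707, 2.8293).

u_2 = (3.1220, 2.0000, 5.1707, 2.8293)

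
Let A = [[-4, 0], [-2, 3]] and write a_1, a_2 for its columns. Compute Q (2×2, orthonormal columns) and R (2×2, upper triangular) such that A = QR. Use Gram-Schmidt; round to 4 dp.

q_1 = a_1/‖a_1‖ = (-4, -2)/4.4721 = (-0.8944, -0.4472).
r_{12} = q_1·a_2 = -1.3416.
u_2 = a_2 + 1.3416·q_1 = (-1.2000, 2.4000).
‖u_2‖ = 2.6833, so q_2 = (-0.4472, 0.8944).

Q = [[-0.8944, -0.4472], [-0.4472, 0.8944]], R = [[4.4721, -1.3416], [0.0000, 2.6833]]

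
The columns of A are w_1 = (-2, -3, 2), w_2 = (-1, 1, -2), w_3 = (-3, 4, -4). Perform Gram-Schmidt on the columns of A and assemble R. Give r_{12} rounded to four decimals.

r_{12} = -1.2127

e_1 = w_1/‖w_1‖ = (-2, -3, 2)/4.1231 = (-0.4851, -0.7276, 0.4851).
r_{12} = e_1·w_2 = -1.2127.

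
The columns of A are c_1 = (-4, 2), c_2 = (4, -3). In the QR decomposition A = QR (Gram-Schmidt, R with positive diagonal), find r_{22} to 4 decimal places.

r_{22} = 0.8944

c_1 = (-4, 2); ‖c_1‖ = 4.4721, so e_1 = (-0.8944, 0.4472).
e_1·c_2 = (-0.8944)·4 + 0.4472·(-3) = -4.9193.
u_2 = c_2 + 4.9193·e_1 = (-0.4000, -0.8000).
r_{22} = ‖u_2‖ = 0.8944.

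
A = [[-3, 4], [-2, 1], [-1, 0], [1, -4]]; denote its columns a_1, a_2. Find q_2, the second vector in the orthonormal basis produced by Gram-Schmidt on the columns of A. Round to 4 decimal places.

q_2 = (0.1185, -0.4146, -0.3554, -0.8293)

a_1 = (-3, -2, -1, 1); ‖a_1‖ = 3.8730, so q_1 = (-0.7746, -0.5164, -0.2582, 0.2582).
q_1·a_2 = (-0.7746)·4 + (-0.5164)·1 + (-0.2582)·0 + 0.2582·(-4) = -4.6476.
u_2 = a_2 + 4.6476·q_1 = (0.4000, -1.4000, -1.2000, -2.8000).
‖u_2‖ = 3.3764, so q_2 = (0.1185, -0.4146, -0.3554, -0.8293).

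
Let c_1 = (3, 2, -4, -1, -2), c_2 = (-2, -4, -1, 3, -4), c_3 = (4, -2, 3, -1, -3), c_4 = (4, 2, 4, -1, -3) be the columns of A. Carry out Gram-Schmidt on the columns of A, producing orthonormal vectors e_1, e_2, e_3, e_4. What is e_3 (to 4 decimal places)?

c_1 = (3, 2, -4, -1, -2); ‖c_1‖ = 5.8310, so e_1 = (0.5145, 0.3430, -0.6860, -0.1715, -0.3430).
e_1·c_2 = 0.5145·(-2) + 0.3430·(-4) + (-0.6860)·(-1) + (-0.1715)·3 + (-0.3430)·(-4) = -0.8575.
u_2 = c_2 + 0.8575·e_1 = (-1.5588, -3.7059, -1.5882, 2.8529, -4.2941).
‖u_2‖ = 6.7279, so e_2 = (-0.2317, -0.5508, -0.2361, 0.4240, -0.6383).
e_1·c_3 = 0.5145·4 + 0.3430·(-2) + (-0.6860)·3 + (-0.1715)·(-1) + (-0.3430)·(-3) = 0.5145; e_2·c_3 = (-0.2317)·4 + (-0.5508)·(-2) + (-0.2361)·3 + 0.4240·(-1) + (-0.6383)·(-3) = 0.9574.
u_3 = c_3 − 0.5145·e_1 − 0.9574·e_2 = (3.9571, -1.6491, 3.5789, -1.3177, -2.2125).
‖u_3‖ = 6.1497, so e_3 = (0.6435, -0.2682, 0.5820, -0.2143, -0.3598).

e_3 = (0.6435, -0.2682, 0.5820, -0.2143, -0.3598)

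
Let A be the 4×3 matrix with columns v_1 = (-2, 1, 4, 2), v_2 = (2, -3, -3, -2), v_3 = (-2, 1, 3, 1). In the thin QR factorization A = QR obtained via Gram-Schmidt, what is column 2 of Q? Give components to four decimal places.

e_2 = (0.0727, -0.9455, 0.3091, -0.0727)

v_1 = (-2, 1, 4, 2); ‖v_1‖ = 5.0000, so e_1 = (-0.4000, 0.2000, 0.8000, 0.4000).
e_1·v_2 = (-0.4000)·2 + 0.2000·(-3) + 0.8000·(-3) + 0.4000·(-2) = -4.6000.
u_2 = v_2 + 4.6000·e_1 = (0.1600, -2.0800, 0.6800, -0.1600).
‖u_2‖ = 2.2000, so e_2 = (0.0727, -0.9455, 0.3091, -0.0727).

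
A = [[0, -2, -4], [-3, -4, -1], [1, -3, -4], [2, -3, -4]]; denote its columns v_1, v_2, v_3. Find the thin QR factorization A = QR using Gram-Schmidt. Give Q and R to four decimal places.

Q = [[0.0000, -0.3272, -0.9079], [-0.8018, -0.5493, 0.2212], [0.2673, -0.5259, -0.0432], [0.5345, -0.5610, 0.3535]], R = [[3.7417, 0.8018, -2.4054], [0.0000, 6.1120, 6.2055], [0.0000, 0.0000, 2.1692]]

e_1 = v_1/‖v_1‖ = (0, -3, 1, 2)/3.7417 = (0.0000, -0.8018, 0.2673, 0.5345).
r_{12} = e_1·v_2 = 0.8018.
u_2 = v_2 − 0.8018·e_1 = (-2.0000, -3.3571, -3.2143, -3.4286).
‖u_2‖ = 6.1120, so e_2 = (-0.3272, -0.5493, -0.5259, -0.5610).
r_{13} = e_1·v_3 = -2.4054; r_{23} = e_2·v_3 = 6.2055.
u_3 = v_3 + 2.4054·e_1 − 6.2055·e_2 = (-1.9694, 0.4799, -0.0937, 0.7667).
‖u_3‖ = 2.1692, so e_3 = (-0.9079, 0.2212, -0.0432, 0.3535).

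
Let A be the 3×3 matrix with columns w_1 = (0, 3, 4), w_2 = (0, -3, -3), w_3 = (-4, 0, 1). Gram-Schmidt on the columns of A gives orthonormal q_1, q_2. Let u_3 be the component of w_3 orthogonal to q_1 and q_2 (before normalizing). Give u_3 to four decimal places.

u_3 = (-4.0000, 0.0000, 0.0000)

w_1 = (0, 3, 4); ‖w_1‖ = 5.0000, so q_1 = (0.0000, 0.6000, 0.8000).
q_1·w_2 = 0.0000·0 + 0.6000·(-3) + 0.8000·(-3) = -4.2000.
u_2 = w_2 + 4.2000·q_1 = (0.0000, -0.4800, 0.3600).
‖u_2‖ = 0.6000, so q_2 = (0.0000, -0.8000, 0.6000).
q_1·w_3 = 0.0000·(-4) + 0.6000·0 + 0.8000·1 = 0.8000; q_2·w_3 = 0.0000·(-4) + (-0.8000)·0 + 0.6000·1 = 0.6000.
u_3 = w_3 − 0.8000·q_1 − 0.6000·q_2 = (-4.0000, 0.0000, 0.0000).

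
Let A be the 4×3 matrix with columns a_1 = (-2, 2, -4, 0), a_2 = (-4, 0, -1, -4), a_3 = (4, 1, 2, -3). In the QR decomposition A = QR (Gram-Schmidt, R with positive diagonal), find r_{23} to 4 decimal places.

r_{23} = 0.1925

a_1 = (-2, 2, -4, 0); ‖a_1‖ = 4.8990, so q_1 = (-0.4082, 0.4082, -0.8165, 0.0000).
q_1·a_2 = (-0.4082)·(-4) + 0.4082·0 + (-0.8165)·(-1) + 0.0000·(-4) = 2.4495.
u_2 = a_2 − 2.4495·q_1 = (-3.0000, -1.0000, 1.0000, -4.0000).
‖u_2‖ = 5.1962, so q_2 = (-0.5774, -0.1925, 0.1925, -0.7698).
r_{23} = q_2·a_3 = 0.1925.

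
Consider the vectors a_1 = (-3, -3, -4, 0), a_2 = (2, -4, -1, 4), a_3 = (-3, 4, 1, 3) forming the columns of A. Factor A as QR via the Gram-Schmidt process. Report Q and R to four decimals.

Q = [[-0.5145, 0.4939, -0.5121], [-0.5145, -0.5342, 0.4589], [-0.6860, 0.0302, 0.0399], [0.0000, 0.6854, 0.7249]], R = [[5.8310, 1.7150, -1.2005], [0.0000, 5.8360, -1.5321], [0.0000, 0.0000, 5.5867]]

a_1 = (-3, -3, -4, 0); ‖a_1‖ = 5.8310, so q_1 = (-0.5145, -0.5145, -0.6860, 0.0000).
q_1·a_2 = (-0.5145)·2 + (-0.5145)·(-4) + (-0.6860)·(-1) + 0.0000·4 = 1.7150.
u_2 = a_2 − 1.7150·q_1 = (2.8824, -3.1176, 0.1765, 4.0000).
‖u_2‖ = 5.8360, so q_2 = (0.4939, -0.5342, 0.0302, 0.6854).
q_1·a_3 = (-0.5145)·(-3) + (-0.5145)·4 + (-0.6860)·1 + 0.0000·3 = -1.2005; q_2·a_3 = 0.4939·(-3) + (-0.5342)·4 + 0.0302·1 + 0.6854·3 = -1.5321.
u_3 = a_3 + 1.2005·q_1 + 1.5321·q_2 = (-2.8610, 2.5639, 0.2228, 4.0501).
‖u_3‖ = 5.5867, so q_3 = (-0.5121, 0.4589, 0.0399, 0.7249).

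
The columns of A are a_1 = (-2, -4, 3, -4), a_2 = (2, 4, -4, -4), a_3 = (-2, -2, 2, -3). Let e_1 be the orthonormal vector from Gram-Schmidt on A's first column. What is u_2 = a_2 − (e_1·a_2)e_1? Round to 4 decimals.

a_1 = (-2, -4, 3, -4); ‖a_1‖ = 6.7082, so e_1 = (-0.2981, -0.5963, 0.4472, -0.5963).
e_1·a_2 = (-0.2981)·2 + (-0.5963)·4 + 0.4472·(-4) + (-0.5963)·(-4) = -2.3851.
u_2 = a_2 + 2.3851·e_1 = (1.2889, 2.5778, -2.9333, -5.4222).

u_2 = (1.2889, 2.5778, -2.9333, -5.4222)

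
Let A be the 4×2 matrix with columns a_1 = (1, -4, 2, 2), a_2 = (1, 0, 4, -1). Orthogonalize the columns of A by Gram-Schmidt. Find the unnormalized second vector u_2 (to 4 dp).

a_1 = (1, -4, 2, 2); ‖a_1‖ = 5.0000, so q_1 = (0.2000, -0.8000, 0.4000, 0.4000).
q_1·a_2 = 0.2000·1 + (-0.8000)·0 + 0.4000·4 + 0.4000·(-1) = 1.4000.
u_2 = a_2 − 1.4000·q_1 = (0.7200, 1.1200, 3.4400, -1.5600).

u_2 = (0.7200, 1.1200, 3.4400, -1.5600)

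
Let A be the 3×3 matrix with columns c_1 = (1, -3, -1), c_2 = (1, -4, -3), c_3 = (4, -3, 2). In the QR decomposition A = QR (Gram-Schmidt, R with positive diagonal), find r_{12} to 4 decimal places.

c_1 = (1, -3, -1); ‖c_1‖ = 3.3166, so q_1 = (0.3015, -0.9045, -0.3015).
r_{12} = q_1·c_2 = 4.8242.

r_{12} = 4.8242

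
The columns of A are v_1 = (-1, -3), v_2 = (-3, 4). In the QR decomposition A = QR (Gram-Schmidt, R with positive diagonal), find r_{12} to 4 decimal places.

r_{12} = -2.8460

v_1 = (-1, -3); ‖v_1‖ = 3.1623, so e_1 = (-0.3162, -0.9487).
r_{12} = e_1·v_2 = -2.8460.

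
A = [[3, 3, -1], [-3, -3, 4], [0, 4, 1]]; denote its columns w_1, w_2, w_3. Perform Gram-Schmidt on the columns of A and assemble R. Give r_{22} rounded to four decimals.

r_{22} = 4.0000

q_1 = w_1/‖w_1‖ = (3, -3, 0)/4.2426 = (0.7071, -0.7071, 0.0000).
r_{12} = q_1·w_2 = 4.2426.
u_2 = w_2 − 4.2426·q_1 = (0.0000, 0.0000, 4.0000).
r_{22} = ‖u_2‖ = 4.0000.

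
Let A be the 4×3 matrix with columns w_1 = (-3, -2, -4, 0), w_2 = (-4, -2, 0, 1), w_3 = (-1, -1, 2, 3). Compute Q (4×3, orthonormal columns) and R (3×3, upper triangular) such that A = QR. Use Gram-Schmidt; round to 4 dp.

Q = [[-0.5571, -0.6721, 0.3205], [-0.3714, -0.2570, -0.1823], [-0.7428, 0.6325, -0.1492], [0.0000, 0.2866, 0.9175]], R = [[5.3852, 2.9711, -0.5571], [0.0000, 3.4889, 3.0540], [0.0000, 0.0000, 2.3157]]

e_1 = w_1/‖w_1‖ = (-3, -2, -4, 0)/5.3852 = (-0.5571, -0.3714, -0.7428, 0.0000).
r_{12} = e_1·w_2 = 2.9711.
u_2 = w_2 − 2.9711·e_1 = (-2.3448, -0.8966, 2.2069, 1.0000).
‖u_2‖ = 3.4889, so e_2 = (-0.6721, -0.2570, 0.6325, 0.2866).
r_{13} = e_1·w_3 = -0.5571; r_{23} = e_2·w_3 = 3.0540.
u_3 = w_3 + 0.5571·e_1 − 3.0540·e_2 = (0.7422, -0.4221, -0.3456, 2.1246).
‖u_3‖ = 2.3157, so e_3 = (0.3205, -0.1823, -0.1492, 0.9175).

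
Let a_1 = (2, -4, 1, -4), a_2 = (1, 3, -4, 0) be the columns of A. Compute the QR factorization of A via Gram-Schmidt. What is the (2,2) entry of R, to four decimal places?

e_1 = a_1/‖a_1‖ = (2, -4, 1, -4)/6.0828 = (0.3288, -0.6576, 0.1644, -0.6576).
r_{12} = e_1·a_2 = -2.3016.
u_2 = a_2 + 2.3016·e_1 = (1.7568, 1.4865, -3.6216, -1.5135).
r_{22} = ‖u_2‖ = 4.5500.

r_{22} = 4.5500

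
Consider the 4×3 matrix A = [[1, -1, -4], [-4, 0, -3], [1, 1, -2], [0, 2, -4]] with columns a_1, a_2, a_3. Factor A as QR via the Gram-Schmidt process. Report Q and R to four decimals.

a_1 = (1, -4, 1, 0); ‖a_1‖ = 4.2426, so e_1 = (0.2357, -0.9428, 0.2357, 0.0000).
e_1·a_2 = 0.2357·(-1) + (-0.9428)·0 + 0.2357·1 + 0.0000·2 = 0.0000.
u_2 = a_2 + 0.0000·e_1 = (-1.0000, 0.0000, 1.0000, 2.0000).
‖u_2‖ = 2.4495, so e_2 = (-0.4082, 0.0000, 0.4082, 0.8165).
e_1·a_3 = 0.2357·(-4) + (-0.9428)·(-3) + 0.2357·(-2) + 0.0000·(-4) = 1.4142; e_2·a_3 = (-0.4082)·(-4) + 0.0000·(-3) + 0.4082·(-2) + 0.8165·(-4) = -2.4495.
u_3 = a_3 − 1.4142·e_1 + 2.4495·e_2 = (-5.3333, -1.6667, -1.3333, -2.0000).
‖u_3‖ = 6.0828, so e_3 = (-0.8768, -0.2740, -0.2192, -0.3288).

Q = [[0.2357, -0.4082, -0.8768], [-0.9428, 0.0000, -0.2740], [0.2357, 0.4082, -0.2192], [0.0000, 0.8165, -0.3288]], R = [[4.2426, 0.0000, 1.4142], [0.0000, 2.4495, -2.4495], [0.0000, 0.0000, 6.0828]]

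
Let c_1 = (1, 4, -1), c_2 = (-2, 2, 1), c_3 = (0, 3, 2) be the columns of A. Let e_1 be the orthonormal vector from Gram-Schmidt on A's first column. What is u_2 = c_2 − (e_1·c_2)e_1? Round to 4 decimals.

c_1 = (1, 4, -1); ‖c_1‖ = 4.2426, so e_1 = (0.2357, 0.9428, -0.2357).
e_1·c_2 = 0.2357·(-2) + 0.9428·2 + (-0.2357)·1 = 1.1785.
u_2 = c_2 − 1.1785·e_1 = (-2.2778, 0.8889, 1.2778).

u_2 = (-2.2778, 0.8889, 1.2778)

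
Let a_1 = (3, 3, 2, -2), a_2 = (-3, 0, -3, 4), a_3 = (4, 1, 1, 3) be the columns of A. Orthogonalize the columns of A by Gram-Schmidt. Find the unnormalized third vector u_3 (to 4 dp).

u_3 = (2.9014, -1.5775, 0.7606, 2.7465)

q_1 = a_1/‖a_1‖ = (3, 3, 2, -2)/5.0990 = (0.5883, 0.5883, 0.3922, -0.3922).
r_{12} = q_1·a_2 = -4.5107.
u_2 = a_2 + 4.5107·q_1 = (-0.3462, 2.6538, -1.2308, 2.2308).
‖u_2‖ = 3.6951, so q_2 = (-0.0937, 0.7182, -0.3331, 0.6037).
r_{13} = q_1·a_3 = 2.1573; r_{23} = q_2·a_3 = 1.8215.
u_3 = a_3 − 2.1573·q_1 − 1.8215·q_2 = (2.9014, -1.5775, 0.7606, 2.7465).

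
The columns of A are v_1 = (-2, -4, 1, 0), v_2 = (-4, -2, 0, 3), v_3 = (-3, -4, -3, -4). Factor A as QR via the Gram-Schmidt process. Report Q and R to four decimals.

v_1 = (-2, -4, 1, 0); ‖v_1‖ = 4.5826, so e_1 = (-0.4364, -0.8729, 0.2182, 0.0000).
e_1·v_2 = (-0.4364)·(-4) + (-0.8729)·(-2) + 0.2182·0 + 0.0000·3 = 3.4915.
u_2 = v_2 − 3.4915·e_1 = (-2.4762, 1.0476, -0.7619, 3.0000).
‖u_2‖ = 4.0999, so e_2 = (-0.6040, 0.2555, -0.1858, 0.7317).
e_1·v_3 = (-0.4364)·(-3) + (-0.8729)·(-4) + 0.2182·(-3) + 0.0000·(-4) = 4.1461; e_2·v_3 = (-0.6040)·(-3) + 0.2555·(-4) + (-0.1858)·(-3) + 0.7317·(-4) = -1.5796.
u_3 = v_3 − 4.1461·e_1 + 1.5796·e_2 = (-2.1445, 0.0227, -4.1983, -2.8442).
‖u_3‖ = 5.5059, so e_3 = (-0.3895, 0.0041, -0.7625, -0.5166).

Q = [[-0.4364, -0.6040, -0.3895], [-0.8729, 0.2555, 0.0041], [0.2182, -0.1858, -0.7625], [0.0000, 0.7317, -0.5166]], R = [[4.5826, 3.4915, 4.1461], [0.0000, 4.0999, -1.5796], [0.0000, 0.0000, 5.5059]]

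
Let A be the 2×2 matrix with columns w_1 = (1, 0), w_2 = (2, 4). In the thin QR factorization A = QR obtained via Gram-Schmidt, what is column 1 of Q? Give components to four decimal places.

q_1 = (1.0000, 0.0000)

w_1 = (1, 0); ‖w_1‖ = 1.0000, so q_1 = (1.0000, 0.0000).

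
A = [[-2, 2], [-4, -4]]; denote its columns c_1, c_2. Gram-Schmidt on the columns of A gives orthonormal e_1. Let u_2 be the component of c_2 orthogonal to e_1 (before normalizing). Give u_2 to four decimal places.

u_2 = (3.2000, -1.6000)

e_1 = c_1/‖c_1‖ = (-2, -4)/4.4721 = (-0.4472, -0.8944).
r_{12} = e_1·c_2 = 2.6833.
u_2 = c_2 − 2.6833·e_1 = (3.2000, -1.6000).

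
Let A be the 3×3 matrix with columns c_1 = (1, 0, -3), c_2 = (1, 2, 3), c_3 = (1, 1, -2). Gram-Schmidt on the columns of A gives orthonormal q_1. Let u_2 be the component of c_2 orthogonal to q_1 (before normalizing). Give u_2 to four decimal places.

u_2 = (1.8000, 2.0000, 0.6000)

c_1 = (1, 0, -3); ‖c_1‖ = 3.1623, so q_1 = (0.3162, 0.0000, -0.9487).
q_1·c_2 = 0.3162·1 + 0.0000·2 + (-0.9487)·3 = -2.5298.
u_2 = c_2 + 2.5298·q_1 = (1.8000, 2.0000, 0.6000).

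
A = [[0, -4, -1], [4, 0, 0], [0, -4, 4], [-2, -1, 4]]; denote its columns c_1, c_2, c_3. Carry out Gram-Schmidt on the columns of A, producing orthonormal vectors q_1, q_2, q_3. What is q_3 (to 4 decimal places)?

q_3 = (-0.5982, 0.2965, 0.4499, 0.5931)

c_1 = (0, 4, 0, -2); ‖c_1‖ = 4.4721, so q_1 = (0.0000, 0.8944, 0.0000, -0.4472).
q_1·c_2 = 0.0000·(-4) + 0.8944·0 + 0.0000·(-4) + (-0.4472)·(-1) = 0.4472.
u_2 = c_2 − 0.4472·q_1 = (-4.0000, -0.4000, -4.0000, -0.8000).
‖u_2‖ = 5.7271, so q_2 = (-0.6984, -0.0698, -0.6984, -0.1397).
q_1·c_3 = 0.0000·(-1) + 0.8944·0 + 0.0000·4 + (-0.4472)·4 = -1.7889; q_2·c_3 = (-0.6984)·(-1) + (-0.0698)·0 + (-0.6984)·4 + (-0.1397)·4 = -2.6540.
u_3 = c_3 + 1.7889·q_1 + 2.6540·q_2 = (-2.8537, 1.4146, 2.1463, 2.8293).
‖u_3‖ = 4.7703, so q_3 = (-0.5982, 0.2965, 0.4499, 0.5931).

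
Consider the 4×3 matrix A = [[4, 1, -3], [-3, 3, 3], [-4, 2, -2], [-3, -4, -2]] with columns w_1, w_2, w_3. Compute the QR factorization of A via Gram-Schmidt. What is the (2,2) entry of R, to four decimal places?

w_1 = (4, -3, -4, -3); ‖w_1‖ = 7.0711, so q_1 = (0.5657, -0.4243, -0.5657, -0.4243).
q_1·w_2 = 0.5657·1 + (-0.4243)·3 + (-0.5657)·2 + (-0.4243)·(-4) = -0.1414.
u_2 = w_2 + 0.1414·q_1 = (1.0800, 2.9400, 1.9200, -4.0600).
r_{22} = ‖u_2‖ = 5.4754.

r_{22} = 5.4754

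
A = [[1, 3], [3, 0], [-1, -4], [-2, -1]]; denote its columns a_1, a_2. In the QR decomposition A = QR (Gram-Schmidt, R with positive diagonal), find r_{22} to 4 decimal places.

q_1 = a_1/‖a_1‖ = (1, 3, -1, -2)/3.8730 = (0.2582, 0.7746, -0.2582, -0.5164).
r_{12} = q_1·a_2 = 2.3238.
u_2 = a_2 − 2.3238·q_1 = (2.4000, -1.8000, -3.4000, 0.2000).
r_{22} = ‖u_2‖ = 4.5387.

r_{22} = 4.5387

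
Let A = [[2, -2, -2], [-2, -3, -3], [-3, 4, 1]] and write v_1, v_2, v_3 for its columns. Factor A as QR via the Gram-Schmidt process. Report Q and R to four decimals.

Q = [[0.4851, -0.1713, -0.8575], [-0.4851, -0.8686, -0.1009], [-0.7276, 0.4649, -0.5044]], R = [[4.1231, -2.4254, -0.2425], [0.0000, 4.8081, 3.4134], [0.0000, 0.0000, 1.5133]]

e_1 = v_1/‖v_1‖ = (2, -2, -3)/4.1231 = (0.4851, -0.4851, -0.7276).
r_{12} = e_1·v_2 = -2.4254.
u_2 = v_2 + 2.4254·e_1 = (-0.8235, -4.1765, 2.2353).
‖u_2‖ = 4.8081, so e_2 = (-0.1713, -0.8686, 0.4649).
r_{13} = e_1·v_3 = -0.2425; r_{23} = e_2·v_3 = 3.4134.
u_3 = v_3 + 0.2425·e_1 − 3.4134·e_2 = (-1.2977, -0.1527, -0.7634).
‖u_3‖ = 1.5133, so e_3 = (-0.8575, -0.1009, -0.5044).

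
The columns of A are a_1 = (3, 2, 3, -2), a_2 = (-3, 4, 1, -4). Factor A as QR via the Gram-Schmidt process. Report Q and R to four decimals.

e_1 = a_1/‖a_1‖ = (3, 2, 3, -2)/5.0990 = (0.5883, 0.3922, 0.5883, -0.3922).
r_{12} = e_1·a_2 = 1.9612.
u_2 = a_2 − 1.9612·e_1 = (-4.1538, 3.2308, -0.1538, -3.2308).
‖u_2‖ = 6.1769, so e_2 = (-0.6725, 0.5230, -0.0249, -0.5230).

Q = [[0.5883, -0.6725], [0.3922, 0.5230], [0.5883, -0.0249], [-0.3922, -0.5230]], R = [[5.0990, 1.9612], [0.0000, 6.1769]]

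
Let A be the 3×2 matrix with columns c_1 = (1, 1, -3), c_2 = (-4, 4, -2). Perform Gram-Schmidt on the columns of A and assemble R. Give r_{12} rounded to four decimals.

c_1 = (1, 1, -3); ‖c_1‖ = 3.3166, so q_1 = (0.3015, 0.3015, -0.9045).
r_{12} = q_1·c_2 = 1.8091.

r_{12} = 1.8091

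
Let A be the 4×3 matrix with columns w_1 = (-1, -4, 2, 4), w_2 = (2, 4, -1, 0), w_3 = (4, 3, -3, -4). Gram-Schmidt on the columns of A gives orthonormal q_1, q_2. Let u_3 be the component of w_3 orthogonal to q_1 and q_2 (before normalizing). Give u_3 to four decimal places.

u_3 = (2.6207, -1.5517, -0.9655, -0.4138)

w_1 = (-1, -4, 2, 4); ‖w_1‖ = 6.0828, so q_1 = (-0.1644, -0.6576, 0.3288, 0.6576).
q_1·w_2 = (-0.1644)·2 + (-0.6576)·4 + 0.3288·(-1) + 0.6576·0 = -3.2880.
u_2 = w_2 + 3.2880·q_1 = (1.4595, 1.8378, 0.0811, 2.1622).
‖u_2‖ = 3.1921, so q_2 = (0.4572, 0.5758, 0.0254, 0.6774).
q_1·w_3 = (-0.1644)·4 + (-0.6576)·3 + 0.3288·(-3) + 0.6576·(-4) = -6.2472; q_2·w_3 = 0.4572·4 + 0.5758·3 + 0.0254·(-3) + 0.6774·(-4) = 0.7705.
u_3 = w_3 + 6.2472·q_1 − 0.7705·q_2 = (2.6207, -1.5517, -0.9655, -0.4138).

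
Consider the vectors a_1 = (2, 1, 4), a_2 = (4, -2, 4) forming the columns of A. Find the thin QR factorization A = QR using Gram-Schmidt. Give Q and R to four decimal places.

a_1 = (2, 1, 4); ‖a_1‖ = 4.5826, so q_1 = (0.4364, 0.2182, 0.8729).
q_1·a_2 = 0.4364·4 + 0.2182·(-2) + 0.8729·4 = 4.8008.
u_2 = a_2 − 4.8008·q_1 = (1.9048, -3.0476, -0.1905).
‖u_2‖ = 3.5989, so q_2 = (0.5293, -0.8468, -0.0529).

Q = [[0.4364, 0.5293], [0.2182, -0.8468], [0.8729, -0.0529]], R = [[4.5826, 4.8008], [0.0000, 3.5989]]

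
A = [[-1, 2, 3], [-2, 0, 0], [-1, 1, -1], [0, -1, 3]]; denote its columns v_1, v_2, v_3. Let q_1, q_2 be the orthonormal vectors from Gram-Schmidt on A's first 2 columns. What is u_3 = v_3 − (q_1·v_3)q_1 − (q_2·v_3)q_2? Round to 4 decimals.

u_3 = (2.3333, -0.4444, -1.4444, 3.2222)

q_1 = v_1/‖v_1‖ = (-1, -2, -1, 0)/2.4495 = (-0.4082, -0.8165, -0.4082, 0.0000).
r_{12} = q_1·v_2 = -1.2247.
u_2 = v_2 + 1.2247·q_1 = (1.5000, -1.0000, 0.5000, -1.0000).
‖u_2‖ = 2.1213, so q_2 = (0.7071, -0.4714, 0.2357, -0.4714).
r_{13} = q_1·v_3 = -0.8165; r_{23} = q_2·v_3 = 0.4714.
u_3 = v_3 + 0.8165·q_1 − 0.4714·q_2 = (2.3333, -0.4444, -1.4444, 3.2222).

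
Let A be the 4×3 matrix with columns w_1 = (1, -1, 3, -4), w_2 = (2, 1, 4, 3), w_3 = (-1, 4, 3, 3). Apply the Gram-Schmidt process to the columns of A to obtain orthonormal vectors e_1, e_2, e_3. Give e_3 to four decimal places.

w_1 = (1, -1, 3, -4); ‖w_1‖ = 5.1962, so e_1 = (0.1925, -0.1925, 0.5774, -0.7698).
e_1·w_2 = 0.1925·2 + (-0.1925)·1 + 0.5774·4 + (-0.7698)·3 = 0.1925.
u_2 = w_2 − 0.1925·e_1 = (1.9630, 1.0370, 3.8889, 3.1481).
‖u_2‖ = 5.4738, so e_2 = (0.3586, 0.1895, 0.7104, 0.5751).
e_1·w_3 = 0.1925·(-1) + (-0.1925)·4 + 0.5774·3 + (-0.7698)·3 = -1.5396; e_2·w_3 = 0.3586·(-1) + 0.1895·4 + 0.7104·3 + 0.5751·3 = 4.2559.
u_3 = w_3 + 1.5396·e_1 − 4.2559·e_2 = (-2.2299, 2.8974, 0.8653, -0.6329).
‖u_3‖ = 3.8101, so e_3 = (-0.5853, 0.7605, 0.2271, -0.1661).

e_3 = (-0.5853, 0.7605, 0.2271, -0.1661)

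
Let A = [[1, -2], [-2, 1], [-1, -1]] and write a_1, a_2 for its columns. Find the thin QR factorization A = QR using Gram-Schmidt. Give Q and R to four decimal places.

a_1 = (1, -2, -1); ‖a_1‖ = 2.4495, so q_1 = (0.4082, -0.8165, -0.4082).
q_1·a_2 = 0.4082·(-2) + (-0.8165)·1 + (-0.4082)·(-1) = -1.2247.
u_2 = a_2 + 1.2247·q_1 = (-1.5000, 0.0000, -1.5000).
‖u_2‖ = 2.1213, so q_2 = (-0.7071, 0.0000, -0.7071).

Q = [[0.4082, -0.7071], [-0.8165, 0.0000], [-0.4082, -0.7071]], R = [[2.4495, -1.2247], [0.0000, 2.1213]]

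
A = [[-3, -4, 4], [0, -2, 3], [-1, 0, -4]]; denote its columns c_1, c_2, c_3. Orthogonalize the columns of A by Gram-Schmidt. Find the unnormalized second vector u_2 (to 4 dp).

c_1 = (-3, 0, -1); ‖c_1‖ = 3.1623, so e_1 = (-0.9487, 0.0000, -0.3162).
e_1·c_2 = (-0.9487)·(-4) + 0.0000·(-2) + (-0.3162)·0 = 3.7947.
u_2 = c_2 − 3.7947·e_1 = (-0.4000, -2.0000, 1.2000).

u_2 = (-0.4000, -2.0000, 1.2000)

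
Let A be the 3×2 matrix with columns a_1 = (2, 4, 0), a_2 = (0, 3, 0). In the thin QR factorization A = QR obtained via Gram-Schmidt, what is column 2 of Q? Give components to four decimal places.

q_1 = a_1/‖a_1‖ = (2, 4, 0)/4.4721 = (0.4472, 0.8944, 0.0000).
r_{12} = q_1·a_2 = 2.6833.
u_2 = a_2 − 2.6833·q_1 = (-1.2000, 0.6000, 0.0000).
‖u_2‖ = 1.3416, so q_2 = (-0.8944, 0.4472, 0.0000).

q_2 = (-0.8944, 0.4472, 0.0000)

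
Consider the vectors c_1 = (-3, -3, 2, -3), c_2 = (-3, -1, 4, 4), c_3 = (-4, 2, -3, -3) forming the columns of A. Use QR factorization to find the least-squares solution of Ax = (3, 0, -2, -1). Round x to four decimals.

c_1 = (-3, -3, 2, -3); ‖c_1‖ = 5.5678, so q_1 = (-0.5388, -0.5388, 0.3592, -0.5388).
q_1·c_2 = (-0.5388)·(-3) + (-0.5388)·(-1) + 0.3592·4 + (-0.5388)·4 = 1.4368.
u_2 = c_2 − 1.4368·q_1 = (-2.2258, -0.2258, 3.4839, 4.7742).
‖u_2‖ = 6.3195, so q_2 = (-0.3522, -0.0357, 0.5513, 0.7555).
q_1·c_3 = (-0.5388)·(-4) + (-0.5388)·2 + 0.3592·(-3) + (-0.5388)·(-3) = 1.6164; q_2·c_3 = (-0.3522)·(-4) + (-0.0357)·2 + 0.5513·(-3) + 0.7555·(-3) = -2.5829.
u_3 = c_3 − 1.6164·q_1 + 2.5829·q_2 = (-4.0388, 2.7787, -2.1567, -0.1777).
‖u_3‖ = 5.3587, so q_3 = (-0.7537, 0.5185, -0.4025, -0.0332).
Qᵀb = (-1.7961, -2.9147, -1.4230).
Back-substitute: x_3 = -1.4230/5.3587 = -0.2655.
x_2 = (-2.9147 + 2.5829·(-0.2655))/6.3195 = -0.5698.
x_1 = (-1.7961 − 1.4368·(-0.5698) − 1.6164·(-0.2655))/5.5678 = -0.0985.

x = (-0.0985, -0.5698, -0.2655)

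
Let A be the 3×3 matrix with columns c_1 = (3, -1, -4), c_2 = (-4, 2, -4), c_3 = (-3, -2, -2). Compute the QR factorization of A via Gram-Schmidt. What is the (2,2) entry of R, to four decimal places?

r_{22} = 5.9872

c_1 = (3, -1, -4); ‖c_1‖ = 5.0990, so q_1 = (0.5883, -0.1961, -0.7845).
q_1·c_2 = 0.5883·(-4) + (-0.1961)·2 + (-0.7845)·(-4) = 0.3922.
u_2 = c_2 − 0.3922·q_1 = (-4.2308, 2.0769, -3.6923).
r_{22} = ‖u_2‖ = 5.9872.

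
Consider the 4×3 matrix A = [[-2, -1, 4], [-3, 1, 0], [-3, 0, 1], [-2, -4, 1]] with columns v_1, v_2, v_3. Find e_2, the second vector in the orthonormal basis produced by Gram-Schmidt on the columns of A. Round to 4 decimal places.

e_2 = (-0.1150, 0.4503, 0.2012, -0.8623)

v_1 = (-2, -3, -3, -2); ‖v_1‖ = 5.0990, so e_1 = (-0.3922, -0.5883, -0.5883, -0.3922).
e_1·v_2 = (-0.3922)·(-1) + (-0.5883)·1 + (-0.5883)·0 + (-0.3922)·(-4) = 1.3728.
u_2 = v_2 − 1.3728·e_1 = (-0.4615, 1.8077, 0.8077, -3.4615).
‖u_2‖ = 4.0144, so e_2 = (-0.1150, 0.4503, 0.2012, -0.8623).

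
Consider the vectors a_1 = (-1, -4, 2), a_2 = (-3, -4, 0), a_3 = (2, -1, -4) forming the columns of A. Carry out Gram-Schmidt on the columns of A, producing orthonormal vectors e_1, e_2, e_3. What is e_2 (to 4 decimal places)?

a_1 = (-1, -4, 2); ‖a_1‖ = 4.5826, so e_1 = (-0.2182, -0.8729, 0.4364).
e_1·a_2 = (-0.2182)·(-3) + (-0.8729)·(-4) + 0.4364·0 = 4.1461.
u_2 = a_2 − 4.1461·e_1 = (-2.0952, -0.3810, -1.8095).
‖u_2‖ = 2.7946, so e_2 = (-0.7498, -0.1363, -0.6475).

e_2 = (-0.7498, -0.1363, -0.6475)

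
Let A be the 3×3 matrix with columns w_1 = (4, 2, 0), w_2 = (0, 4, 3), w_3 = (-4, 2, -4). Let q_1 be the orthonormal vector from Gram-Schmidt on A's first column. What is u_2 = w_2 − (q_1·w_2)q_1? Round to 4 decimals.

w_1 = (4, 2, 0); ‖w_1‖ = 4.4721, so q_1 = (0.8944, 0.4472, 0.0000).
q_1·w_2 = 0.8944·0 + 0.4472·4 + 0.0000·3 = 1.7889.
u_2 = w_2 − 1.7889·q_1 = (-1.6000, 3.2000, 3.0000).

u_2 = (-1.6000, 3.2000, 3.0000)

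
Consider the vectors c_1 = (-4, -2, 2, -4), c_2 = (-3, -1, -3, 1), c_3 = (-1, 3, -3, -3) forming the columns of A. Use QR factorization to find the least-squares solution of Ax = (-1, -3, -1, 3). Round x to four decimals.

x = (-0.1162, 0.8210, -0.6593)

c_1 = (-4, -2, 2, -4); ‖c_1‖ = 6.3246, so e_1 = (-0.6325, -0.3162, 0.3162, -0.6325).
e_1·c_2 = (-0.6325)·(-3) + (-0.3162)·(-1) + 0.3162·(-3) + (-0.6325)·1 = 0.6325.
u_2 = c_2 − 0.6325·e_1 = (-2.6000, -0.8000, -3.2000, 1.4000).
‖u_2‖ = 4.4272, so e_2 = (-0.5873, -0.1807, -0.7228, 0.3162).
e_1·c_3 = (-0.6325)·(-1) + (-0.3162)·3 + 0.3162·(-3) + (-0.6325)·(-3) = 0.6325; e_2·c_3 = (-0.5873)·(-1) + (-0.1807)·3 + (-0.7228)·(-3) + 0.3162·(-3) = 1.2649.
u_3 = c_3 − 0.6325·e_1 − 1.2649·e_2 = (0.1429, 3.4286, -2.2857, -3.0000).
‖u_3‖ = 5.0990, so e_3 = (0.0280, 0.6724, -0.4483, -0.5883).
Qᵀb = (-0.6325, 2.8009, -3.3620).
Back-substitute: x_3 = -3.3620/5.0990 = -0.6593.
x_2 = (2.8009 − 1.2649·(-0.6593))/4.4272 = 0.8210.
x_1 = (-0.6325 − 0.6325·0.8210 − 0.6325·(-0.6593))/6.3246 = -0.1162.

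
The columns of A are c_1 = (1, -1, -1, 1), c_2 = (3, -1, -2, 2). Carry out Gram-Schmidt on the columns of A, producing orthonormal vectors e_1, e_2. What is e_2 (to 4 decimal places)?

c_1 = (1, -1, -1, 1); ‖c_1‖ = 2.0000, so e_1 = (0.5000, -0.5000, -0.5000, 0.5000).
e_1·c_2 = 0.5000·3 + (-0.5000)·(-1) + (-0.5000)·(-2) + 0.5000·2 = 4.0000.
u_2 = c_2 − 4.0000·e_1 = (1.0000, 1.0000, 0.0000, 0.0000).
‖u_2‖ = 1.4142, so e_2 = (0.7071, 0.7071, 0.0000, 0.0000).

e_2 = (0.7071, 0.7071, 0.0000, 0.0000)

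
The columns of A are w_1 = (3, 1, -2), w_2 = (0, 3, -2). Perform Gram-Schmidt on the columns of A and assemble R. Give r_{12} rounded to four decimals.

w_1 = (3, 1, -2); ‖w_1‖ = 3.7417, so q_1 = (0.8018, 0.2673, -0.5345).
r_{12} = q_1·w_2 = 1.8708.

r_{12} = 1.8708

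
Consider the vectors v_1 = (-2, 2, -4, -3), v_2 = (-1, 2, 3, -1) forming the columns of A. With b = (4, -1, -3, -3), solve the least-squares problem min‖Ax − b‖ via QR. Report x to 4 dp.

v_1 = (-2, 2, -4, -3); ‖v_1‖ = 5.7446, so q_1 = (-0.3482, 0.3482, -0.6963, -0.5222).
q_1·v_2 = (-0.3482)·(-1) + 0.3482·2 + (-0.6963)·3 + (-0.5222)·(-1) = -0.5222.
u_2 = v_2 + 0.5222·q_1 = (-1.1818, 2.1818, 2.6364, -1.2727).
‖u_2‖ = 3.8376, so q_2 = (-0.3080, 0.5685, 0.6870, -0.3316).
Qᵀb = (1.9149, -2.8664).
Back-substitute: x_2 = -2.8664/3.8376 = -0.7469.
x_1 = (1.9149 + 0.5222·(-0.7469))/5.7446 = 0.2654.

x = (0.2654, -0.7469)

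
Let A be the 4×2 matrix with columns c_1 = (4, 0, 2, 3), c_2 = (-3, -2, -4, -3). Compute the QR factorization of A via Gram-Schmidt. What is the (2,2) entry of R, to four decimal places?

c_1 = (4, 0, 2, 3); ‖c_1‖ = 5.3852, so q_1 = (0.7428, 0.0000, 0.3714, 0.5571).
q_1·c_2 = 0.7428·(-3) + 0.0000·(-2) + 0.3714·(-4) + 0.5571·(-3) = -5.3852.
u_2 = c_2 + 5.3852·q_1 = (1.0000, -2.0000, -2.0000, 0.0000).
r_{22} = ‖u_2‖ = 3.0000.

r_{22} = 3.0000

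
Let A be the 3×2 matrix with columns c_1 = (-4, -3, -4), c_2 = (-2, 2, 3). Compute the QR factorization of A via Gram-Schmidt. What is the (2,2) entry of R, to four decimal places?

r_{22} = 3.8159

c_1 = (-4, -3, -4); ‖c_1‖ = 6.4031, so e_1 = (-0.6247, -0.4685, -0.6247).
e_1·c_2 = (-0.6247)·(-2) + (-0.4685)·2 + (-0.6247)·3 = -1.5617.
u_2 = c_2 + 1.5617·e_1 = (-2.9756, 1.2683, 2.0244).
r_{22} = ‖u_2‖ = 3.8159.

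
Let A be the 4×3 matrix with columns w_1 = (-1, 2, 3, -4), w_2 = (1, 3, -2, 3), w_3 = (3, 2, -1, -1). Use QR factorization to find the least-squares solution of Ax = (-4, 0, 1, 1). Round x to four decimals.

w_1 = (-1, 2, 3, -4); ‖w_1‖ = 5.4772, so e_1 = (-0.1826, 0.3651, 0.5477, -0.7303).
e_1·w_2 = (-0.1826)·1 + 0.3651·3 + 0.5477·(-2) + (-0.7303)·3 = -2.3735.
u_2 = w_2 + 2.3735·e_1 = (0.5667, 3.8667, -0.7000, 1.2667).
‖u_2‖ = 4.1673, so e_2 = (0.1360, 0.9279, -0.1680, 0.3040).
e_1·w_3 = (-0.1826)·3 + 0.3651·2 + 0.5477·(-1) + (-0.7303)·(-1) = 0.3651; e_2·w_3 = 0.1360·3 + 0.9279·2 + (-0.1680)·(-1) + 0.3040·(-1) = 2.1277.
u_3 = w_3 − 0.3651·e_1 − 2.1277·e_2 = (2.7774, -0.1075, -0.8426, -1.3800).
‖u_3‖ = 3.2155, so e_3 = (0.8637, -0.0334, -0.2620, -0.4292).
Qᵀb = (0.5477, -0.4079, -4.1461).
Back-substitute: x_3 = -4.1461/3.2155 = -1.2894.
x_2 = (-0.4079 − 2.1277·(-1.2894))/4.1673 = 0.5604.
x_1 = (0.5477 + 2.3735·0.5604 − 0.3651·(-1.2894))/5.4772 = 0.4288.

x = (0.4288, 0.5604, -1.2894)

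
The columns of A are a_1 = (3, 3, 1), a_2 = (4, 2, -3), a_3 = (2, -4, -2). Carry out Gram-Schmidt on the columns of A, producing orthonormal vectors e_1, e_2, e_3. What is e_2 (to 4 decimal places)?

e_2 = (0.3939, -0.0889, -0.9148)

e_1 = a_1/‖a_1‖ = (3, 3, 1)/4.3589 = (0.6882, 0.6882, 0.2294).
r_{12} = e_1·a_2 = 3.4412.
u_2 = a_2 − 3.4412·e_1 = (1.6316, -0.3684, -3.7895).
‖u_2‖ = 4.1422, so e_2 = (0.3939, -0.0889, -0.9148).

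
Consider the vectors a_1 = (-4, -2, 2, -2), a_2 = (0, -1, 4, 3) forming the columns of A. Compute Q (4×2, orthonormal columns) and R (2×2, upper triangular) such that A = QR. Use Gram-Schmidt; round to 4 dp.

a_1 = (-4, -2, 2, -2); ‖a_1‖ = 5.2915, so q_1 = (-0.7559, -0.3780, 0.3780, -0.3780).
q_1·a_2 = (-0.7559)·0 + (-0.3780)·(-1) + 0.3780·4 + (-0.3780)·3 = 0.7559.
u_2 = a_2 − 0.7559·q_1 = (0.5714, -0.7143, 3.7143, 3.2857).
‖u_2‖ = 5.0427, so q_2 = (0.1133, -0.1416, 0.7366, 0.6516).

Q = [[-0.7559, 0.1133], [-0.3780, -0.1416], [0.3780, 0.7366], [-0.3780, 0.6516]], R = [[5.2915, 0.7559], [0.0000, 5.0427]]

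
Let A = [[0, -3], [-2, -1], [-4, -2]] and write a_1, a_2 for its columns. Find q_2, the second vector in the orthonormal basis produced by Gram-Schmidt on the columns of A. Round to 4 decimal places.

a_1 = (0, -2, -4); ‖a_1‖ = 4.4721, so q_1 = (0.0000, -0.4472, -0.8944).
q_1·a_2 = 0.0000·(-3) + (-0.4472)·(-1) + (-0.8944)·(-2) = 2.2361.
u_2 = a_2 − 2.2361·q_1 = (-3.0000, 0.0000, 0.0000).
‖u_2‖ = 3.0000, so q_2 = (-1.0000, 0.0000, 0.0000).

q_2 = (-1.0000, 0.0000, 0.0000)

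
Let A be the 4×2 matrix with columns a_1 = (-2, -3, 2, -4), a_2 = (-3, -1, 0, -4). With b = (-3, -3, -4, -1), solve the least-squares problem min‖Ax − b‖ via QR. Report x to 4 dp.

a_1 = (-2, -3, 2, -4); ‖a_1‖ = 5.7446, so q_1 = (-0.3482, -0.5222, 0.3482, -0.6963).
q_1·a_2 = (-0.3482)·(-3) + (-0.5222)·(-1) + 0.3482·0 + (-0.6963)·(-4) = 4.3519.
u_2 = a_2 − 4.3519·q_1 = (-1.4848, 1.2727, -1.5152, -0.9697).
‖u_2‖ = 2.6572, so q_2 = (-0.5588, 0.4790, -0.5702, -0.3649).
Qᵀb = (1.9149, 2.8853).
Back-substitute: x_2 = 2.8853/2.6572 = 1.0858.
x_1 = (1.9149 − 4.3519·1.0858)/5.7446 = -0.4893.

x = (-0.4893, 1.0858)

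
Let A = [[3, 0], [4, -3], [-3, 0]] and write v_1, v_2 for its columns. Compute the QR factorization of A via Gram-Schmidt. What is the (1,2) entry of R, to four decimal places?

r_{12} = -2.0580

e_1 = v_1/‖v_1‖ = (3, 4, -3)/5.8310 = (0.5145, 0.6860, -0.5145).
r_{12} = e_1·v_2 = -2.0580.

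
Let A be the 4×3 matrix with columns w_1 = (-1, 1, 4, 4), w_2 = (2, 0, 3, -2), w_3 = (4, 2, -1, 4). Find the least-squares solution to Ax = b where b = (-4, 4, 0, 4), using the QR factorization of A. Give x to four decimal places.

x = (0.7920, -1.0490, -0.0829)

w_1 = (-1, 1, 4, 4); ‖w_1‖ = 5.8310, so e_1 = (-0.1715, 0.1715, 0.6860, 0.6860).
e_1·w_2 = (-0.1715)·2 + 0.1715·0 + 0.6860·3 + 0.6860·(-2) = 0.3430.
u_2 = w_2 − 0.3430·e_1 = (2.0588, -0.0588, 2.7647, -2.2353).
‖u_2‖ = 4.1088, so e_2 = (0.5011, -0.0143, 0.6729, -0.5440).
e_1·w_3 = (-0.1715)·4 + 0.1715·2 + 0.6860·(-1) + 0.6860·4 = 1.7150; e_2·w_3 = 0.5011·4 + (-0.0143)·2 + 0.6729·(-1) + (-0.5440)·4 = -0.8733.
u_3 = w_3 − 1.7150·e_1 + 0.8733·e_2 = (4.7317, 1.6934, -1.5889, 2.3484).
‖u_3‖ = 5.7703, so e_3 = (0.8200, 0.2935, -0.2754, 0.4070).
Qᵀb = (4.1160, -4.2377, -0.4782).
Back-substitute: x_3 = -0.4782/5.7703 = -0.0829.
x_2 = (-4.2377 + 0.8733·(-0.0829))/4.1088 = -1.0490.
x_1 = (4.1160 − 0.3430·(-1.0490) − 1.7150·(-0.0829))/5.8310 = 0.7920.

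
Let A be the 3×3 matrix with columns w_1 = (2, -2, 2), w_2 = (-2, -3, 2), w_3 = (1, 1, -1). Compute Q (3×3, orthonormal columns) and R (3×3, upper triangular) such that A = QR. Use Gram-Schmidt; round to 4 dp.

Q = [[0.5774, -0.8018, 0.1543], [-0.5774, -0.5345, -0.6172], [0.5774, 0.2673, -0.7715]], R = [[3.4641, 1.7321, -0.5774], [0.0000, 3.7417, -1.6036], [0.0000, 0.0000, 0.3086]]

q_1 = w_1/‖w_1‖ = (2, -2, 2)/3.4641 = (0.5774, -0.5774, 0.5774).
r_{12} = q_1·w_2 = 1.7321.
u_2 = w_2 − 1.7321·q_1 = (-3.0000, -2.0000, 1.0000).
‖u_2‖ = 3.7417, so q_2 = (-0.8018, -0.5345, 0.2673).
r_{13} = q_1·w_3 = -0.5774; r_{23} = q_2·w_3 = -1.6036.
u_3 = w_3 + 0.5774·q_1 + 1.6036·q_2 = (0.0476, -0.1905, -0.2381).
‖u_3‖ = 0.3086, so q_3 = (0.1543, -0.6172, -0.7715).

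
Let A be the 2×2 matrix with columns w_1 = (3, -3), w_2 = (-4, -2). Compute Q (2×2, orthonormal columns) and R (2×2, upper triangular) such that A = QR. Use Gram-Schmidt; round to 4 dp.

Q = [[0.7071, -0.7071], [-0.7071, -0.7071]], R = [[4.2426, -1.4142], [0.0000, 4.2426]]

q_1 = w_1/‖w_1‖ = (3, -3)/4.2426 = (0.7071, -0.7071).
r_{12} = q_1·w_2 = -1.4142.
u_2 = w_2 + 1.4142·q_1 = (-3.0000, -3.0000).
‖u_2‖ = 4.2426, so q_2 = (-0.7071, -0.7071).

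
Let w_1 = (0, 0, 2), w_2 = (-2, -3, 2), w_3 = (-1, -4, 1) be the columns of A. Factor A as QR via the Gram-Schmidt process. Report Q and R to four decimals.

Q = [[0.0000, -0.5547, 0.8321], [0.0000, -0.8321, -0.5547], [1.0000, 0.0000, 0.0000]], R = [[2.0000, 2.0000, 1.0000], [0.0000, 3.6056, 3.8829], [0.0000, 0.0000, 1.3868]]

w_1 = (0, 0, 2); ‖w_1‖ = 2.0000, so q_1 = (0.0000, 0.0000, 1.0000).
q_1·w_2 = 0.0000·(-2) + 0.0000·(-3) + 1.0000·2 = 2.0000.
u_2 = w_2 − 2.0000·q_1 = (-2.0000, -3.0000, 0.0000).
‖u_2‖ = 3.6056, so q_2 = (-0.5547, -0.8321, 0.0000).
q_1·w_3 = 0.0000·(-1) + 0.0000·(-4) + 1.0000·1 = 1.0000; q_2·w_3 = (-0.5547)·(-1) + (-0.8321)·(-4) + 0.0000·1 = 3.8829.
u_3 = w_3 − 1.0000·q_1 − 3.8829·q_2 = (1.1538, -0.7692, 0.0000).
‖u_3‖ = 1.3868, so q_3 = (0.8321, -0.5547, 0.0000).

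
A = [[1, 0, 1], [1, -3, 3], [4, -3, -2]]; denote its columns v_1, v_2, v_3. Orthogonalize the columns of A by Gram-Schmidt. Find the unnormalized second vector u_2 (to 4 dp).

e_1 = v_1/‖v_1‖ = (1, 1, 4)/4.2426 = (0.2357, 0.2357, 0.9428).
r_{12} = e_1·v_2 = -3.5355.
u_2 = v_2 + 3.5355·e_1 = (0.8333, -2.1667, 0.3333).

u_2 = (0.8333, -2.1667, 0.3333)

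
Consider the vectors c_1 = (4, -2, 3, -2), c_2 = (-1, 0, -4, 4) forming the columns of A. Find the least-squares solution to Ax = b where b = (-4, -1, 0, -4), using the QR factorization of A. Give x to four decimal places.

x = (-0.9474, -1.0526)

c_1 = (4, -2, 3, -2); ‖c_1‖ = 5.7446, so q_1 = (0.6963, -0.3482, 0.5222, -0.3482).
q_1·c_2 = 0.6963·(-1) + (-0.3482)·0 + 0.5222·(-4) + (-0.3482)·4 = -4.1779.
u_2 = c_2 + 4.1779·q_1 = (1.9091, -1.4545, -1.8182, 2.5455).
‖u_2‖ = 3.9428, so q_2 = (0.4842, -0.3689, -0.4611, 0.6456).
Qᵀb = (-1.0445, -4.1503).
Back-substitute: x_2 = -4.1503/3.9428 = -1.0526.
x_1 = (-1.0445 + 4.1779·(-1.0526))/5.7446 = -0.9474.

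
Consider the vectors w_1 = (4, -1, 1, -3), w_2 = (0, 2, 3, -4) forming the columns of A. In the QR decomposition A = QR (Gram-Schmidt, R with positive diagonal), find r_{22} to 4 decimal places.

w_1 = (4, -1, 1, -3); ‖w_1‖ = 5.1962, so q_1 = (0.7698, -0.1925, 0.1925, -0.5774).
q_1·w_2 = 0.7698·0 + (-0.1925)·2 + 0.1925·3 + (-0.5774)·(-4) = 2.5019.
u_2 = w_2 − 2.5019·q_1 = (-1.9259, 2.4815, 2.5185, -2.5556).
r_{22} = ‖u_2‖ = 4.7687.

r_{22} = 4.7687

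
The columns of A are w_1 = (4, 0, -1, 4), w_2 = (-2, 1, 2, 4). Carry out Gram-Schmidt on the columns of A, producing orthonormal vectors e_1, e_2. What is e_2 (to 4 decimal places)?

e_1 = w_1/‖w_1‖ = (4, 0, -1, 4)/5.7446 = (0.6963, 0.0000, -0.1741, 0.6963).
r_{12} = e_1·w_2 = 1.0445.
u_2 = w_2 − 1.0445·e_1 = (-2.7273, 1.0000, 2.1818, 3.2727).
‖u_2‖ = 4.8897, so e_2 = (-0.5578, 0.2045, 0.4462, 0.6693).

e_2 = (-0.5578, 0.2045, 0.4462, 0.6693)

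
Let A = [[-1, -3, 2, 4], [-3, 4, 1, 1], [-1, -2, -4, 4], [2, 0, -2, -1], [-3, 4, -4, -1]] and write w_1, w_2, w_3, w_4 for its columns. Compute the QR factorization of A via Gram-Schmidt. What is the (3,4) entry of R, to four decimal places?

e_1 = w_1/‖w_1‖ = (-1, -3, -1, 2, -3)/4.8990 = (-0.2041, -0.6124, -0.2041, 0.4082, -0.6124).
r_{12} = e_1·w_2 = -3.8784.
u_2 = w_2 + 3.8784·e_1 = (-3.7917, 1.6250, -2.7917, 1.5833, 1.6250).
‖u_2‖ = 5.4734, so e_2 = (-0.6927, 0.2969, -0.5100, 0.2893, 0.2969).
r_{13} = e_1·w_3 = 1.4289; r_{23} = e_2·w_3 = -0.8145.
u_3 = w_3 − 1.4289·e_1 + 0.8145·e_2 = (1.7274, 2.1168, -4.1238, -2.3477, -2.8832).
‖u_3‖ = 6.1883, so e_3 = (0.2791, 0.3421, -0.6664, -0.3794, -0.4659).
r_{34} = e_3·w_4 = -0.3616.

r_{34} = -0.3616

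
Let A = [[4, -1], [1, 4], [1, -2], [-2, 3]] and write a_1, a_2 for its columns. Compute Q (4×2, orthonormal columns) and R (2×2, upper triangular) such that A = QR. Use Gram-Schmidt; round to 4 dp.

a_1 = (4, 1, 1, -2); ‖a_1‖ = 4.6904, so q_1 = (0.8528, 0.2132, 0.2132, -0.4264).
q_1·a_2 = 0.8528·(-1) + 0.2132·4 + 0.2132·(-2) + (-0.4264)·3 = -1.7056.
u_2 = a_2 + 1.7056·q_1 = (0.4545, 4.3636, -1.6364, 2.2727).
‖u_2‖ = 5.2049, so q_2 = (0.0873, 0.8384, -0.3144, 0.4367).

Q = [[0.8528, 0.0873], [0.2132, 0.8384], [0.2132, -0.3144], [-0.4264, 0.4367]], R = [[4.6904, -1.7056], [0.0000, 5.2049]]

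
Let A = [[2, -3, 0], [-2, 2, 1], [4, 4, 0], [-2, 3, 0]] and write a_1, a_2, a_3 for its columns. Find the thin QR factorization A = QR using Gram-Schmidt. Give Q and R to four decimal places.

Q = [[0.3780, -0.4867, 0.3468], [-0.3780, 0.3244, 0.8671], [0.7559, 0.6489, 0.0867], [-0.3780, 0.4867, -0.3468]], R = [[5.2915, 0.0000, -0.3780], [0.0000, 6.1644, 0.3244], [0.0000, 0.0000, 0.8671]]

a_1 = (2, -2, 4, -2); ‖a_1‖ = 5.2915, so q_1 = (0.3780, -0.3780, 0.7559, -0.3780).
q_1·a_2 = 0.3780·(-3) + (-0.3780)·2 + 0.7559·4 + (-0.3780)·3 = 0.0000.
u_2 = a_2 − 0.0000·q_1 = (-3.0000, 2.0000, 4.0000, 3.0000).
‖u_2‖ = 6.1644, so q_2 = (-0.4867, 0.3244, 0.6489, 0.4867).
q_1·a_3 = 0.3780·0 + (-0.3780)·1 + 0.7559·0 + (-0.3780)·0 = -0.3780; q_2·a_3 = (-0.4867)·0 + 0.3244·1 + 0.6489·0 + 0.4867·0 = 0.3244.
u_3 = a_3 + 0.3780·q_1 − 0.3244·q_2 = (0.3008, 0.7519, 0.0752, -0.3008).
‖u_3‖ = 0.8671, so q_3 = (0.3468, 0.8671, 0.0867, -0.3468).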